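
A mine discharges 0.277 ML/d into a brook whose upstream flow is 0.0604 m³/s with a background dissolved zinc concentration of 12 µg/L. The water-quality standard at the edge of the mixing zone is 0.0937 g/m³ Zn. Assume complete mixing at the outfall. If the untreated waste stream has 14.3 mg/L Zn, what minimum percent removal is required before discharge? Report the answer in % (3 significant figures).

0.277 ML/d = 0.003206 m³/s.
12 µg/L = 0.012 mg/L.
Mass balance: 0.0937·0.06361 = 0.003206·Cₑ + 0.0604·0.012.
Cₑ = (0.00596 − 0.0007248) / 0.003206 = 1.633 mg/L.
Required removal = 1 − 1.633/14.3 = 88.58 %.

88.6 %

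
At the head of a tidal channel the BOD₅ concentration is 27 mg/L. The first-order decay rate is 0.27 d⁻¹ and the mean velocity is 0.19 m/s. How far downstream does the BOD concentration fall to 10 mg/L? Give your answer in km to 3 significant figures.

From C = C₀·e^(−kt), t = ln(C₀/C)/k = ln(27/10)/0.27 = 0.9933/0.27 = 3.679 d.
Distance = v·t = 0.19 m/s × 3.178e+05 s = 6.039e+04 m = 60.39 km.

60.4 km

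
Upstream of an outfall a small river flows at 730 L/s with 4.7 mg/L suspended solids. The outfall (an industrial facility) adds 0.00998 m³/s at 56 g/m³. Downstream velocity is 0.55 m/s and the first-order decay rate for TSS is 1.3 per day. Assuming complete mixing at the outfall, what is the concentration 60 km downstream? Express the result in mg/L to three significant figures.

1.04 mg/L

730 L/s = 0.73 m³/s.
After complete mixing, C₀ = (0.00998·56 + 0.73·4.7) / 0.74 = 5.392 mg/L.
Travel time t = 6e+04 m / 0.55 m/s = 1.091e+05 s = 1.263 d.
C = 5.392·exp(−1.3·1.263) = 5.392·0.1937 = 1.044 mg/L.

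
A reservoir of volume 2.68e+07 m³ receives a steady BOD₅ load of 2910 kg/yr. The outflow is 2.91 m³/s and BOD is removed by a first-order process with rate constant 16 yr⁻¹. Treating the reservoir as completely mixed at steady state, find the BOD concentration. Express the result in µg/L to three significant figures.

Outflow Q = 2.91 m³/s × 3.156e+07 s/yr = 9.183e+07 m³/yr.
Steady-state CSTR mass balance: W = Q·C + k·V·C, so C = W/(Q + kV).
Q + kV = 9.183e+07 + 16·2.68e+07 = 5.206e+08 m³/yr.
C = 2910/5.206e+08 = 5.589e-06 kg/m³ = 0.005589 mg/L = 5.589 µg/L.

5.59 µg/L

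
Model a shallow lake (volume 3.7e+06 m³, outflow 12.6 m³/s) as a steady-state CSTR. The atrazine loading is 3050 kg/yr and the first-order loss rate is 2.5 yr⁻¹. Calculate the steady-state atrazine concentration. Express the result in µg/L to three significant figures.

Outflow Q = 12.6 m³/s × 3.156e+07 s/yr = 3.976e+08 m³/yr.
Steady-state CSTR mass balance: W = Q·C + k·V·C, so C = W/(Q + kV).
Q + kV = 3.976e+08 + 2.5·3.7e+06 = 4.069e+08 m³/yr.
C = 3050/4.069e+08 = 7.496e-06 kg/m³ = 0.007496 mg/L = 7.496 µg/L.

7.50 µg/L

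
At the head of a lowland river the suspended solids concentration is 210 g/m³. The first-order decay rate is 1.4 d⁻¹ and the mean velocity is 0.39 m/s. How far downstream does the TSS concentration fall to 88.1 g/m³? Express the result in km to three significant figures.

From C = C₀·e^(−kt), t = ln(C₀/C)/k = ln(210/88.1)/1.4 = 0.8686/1.4 = 0.6205 d.
Distance = v·t = 0.39 m/s × 5.361e+04 s = 2.091e+04 m = 20.91 km.

20.9 km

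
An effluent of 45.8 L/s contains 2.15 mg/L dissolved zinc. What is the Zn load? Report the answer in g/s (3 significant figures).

45.8 L/s = 0.0458 m³/s.
Mass flux = Q·C = 0.0458 m³/s × 2.15 g/m³ = 0.09847 g/s.

0.0985 g/s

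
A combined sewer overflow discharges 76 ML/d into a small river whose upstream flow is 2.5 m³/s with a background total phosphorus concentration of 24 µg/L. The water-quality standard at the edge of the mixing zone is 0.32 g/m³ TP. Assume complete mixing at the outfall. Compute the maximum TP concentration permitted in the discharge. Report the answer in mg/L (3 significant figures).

76 ML/d = 0.8796 m³/s.
24 µg/L = 0.024 mg/L.
Mass balance: 0.32·3.38 = 0.8796·Cₑ + 2.5·0.024.
Cₑ = (1.081 − 0.06) / 0.8796 = 1.161 mg/L.

1.16 mg/L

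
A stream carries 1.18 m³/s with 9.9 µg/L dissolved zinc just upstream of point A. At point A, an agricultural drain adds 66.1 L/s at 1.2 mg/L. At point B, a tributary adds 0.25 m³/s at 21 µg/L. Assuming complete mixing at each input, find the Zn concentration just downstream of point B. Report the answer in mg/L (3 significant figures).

9.9 µg/L = 0.0099 mg/L.
66.1 L/s = 0.0661 m³/s.
After input A: C = (1.18·0.0099 + 0.0661·1.2) / 1.246 = 0.07303 mg/L.
21 µg/L = 0.021 mg/L.
After input B: C = (1.246·0.07303 + 0.25·0.021) / 1.496 = 0.06434 mg/L.

0.0643 mg/L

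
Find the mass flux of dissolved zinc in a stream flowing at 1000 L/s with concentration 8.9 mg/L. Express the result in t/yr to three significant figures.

1000 L/s = 1 m³/s.
Mass flux = Q·C = 1 m³/s × 8.9 g/m³ = 8.9 g/s.
= 8.9 g/s × 31.56 = 280.9 t/yr.

281 t/yr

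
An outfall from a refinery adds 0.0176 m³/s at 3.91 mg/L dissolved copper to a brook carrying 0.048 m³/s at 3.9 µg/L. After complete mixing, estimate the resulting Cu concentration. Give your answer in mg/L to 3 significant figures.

1.05 mg/L

3.9 µg/L = 0.0039 mg/L.
Conservation of mass across the mixing zone: C = (0.0176·3.91 + 0.048·0.0039) / (0.0176 + 0.048) = 0.069/0.0656 = 1.052 mg/L.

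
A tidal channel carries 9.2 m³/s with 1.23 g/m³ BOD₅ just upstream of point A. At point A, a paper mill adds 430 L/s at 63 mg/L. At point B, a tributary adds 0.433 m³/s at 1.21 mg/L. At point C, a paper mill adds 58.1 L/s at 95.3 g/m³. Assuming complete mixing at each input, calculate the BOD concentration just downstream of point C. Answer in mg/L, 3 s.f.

4.39 mg/L

430 L/s = 0.43 m³/s.
After input A: C = (9.2·1.23 + 0.43·63) / 9.63 = 3.988 mg/L.
After input B: C = (9.63·3.988 + 0.433·1.21) / 10.06 = 3.869 mg/L.
58.1 L/s = 0.0581 m³/s.
After input C: C = (10.06·3.869 + 0.0581·95.3) / 10.12 = 4.393 mg/L.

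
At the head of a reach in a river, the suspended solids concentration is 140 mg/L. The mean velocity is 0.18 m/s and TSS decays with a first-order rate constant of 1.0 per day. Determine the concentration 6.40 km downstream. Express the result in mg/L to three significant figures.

92.8 mg/L

Travel time t = 6.40 km / 0.18 m/s = 6400/0.18 = 3.556e+04 s = 0.4115 d.
First-order decay: C = 140·exp(−1.0·0.4115) = 140·0.6626 = 92.77 mg/L.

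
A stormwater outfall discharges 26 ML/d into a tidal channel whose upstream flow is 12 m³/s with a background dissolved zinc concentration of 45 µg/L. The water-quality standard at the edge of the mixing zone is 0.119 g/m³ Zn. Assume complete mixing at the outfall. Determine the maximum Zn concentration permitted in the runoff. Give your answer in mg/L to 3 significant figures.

26 ML/d = 0.3009 m³/s.
45 µg/L = 0.045 mg/L.
Mass balance: 0.119·12.3 = 0.3009·Cₑ + 12·0.045.
Cₑ = (1.464 − 0.54) / 0.3009 = 3.07 mg/L.

3.07 mg/L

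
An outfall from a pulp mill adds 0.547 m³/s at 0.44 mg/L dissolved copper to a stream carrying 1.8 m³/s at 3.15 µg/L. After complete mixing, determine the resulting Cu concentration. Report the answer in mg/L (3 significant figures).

3.15 µg/L = 0.00315 mg/L.
Flow-weighted mixing gives C = (0.547·0.44 + 1.8·0.00315) / (0.547 + 1.8) = 0.2464/2.347 = 0.105 mg/L.

0.105 mg/L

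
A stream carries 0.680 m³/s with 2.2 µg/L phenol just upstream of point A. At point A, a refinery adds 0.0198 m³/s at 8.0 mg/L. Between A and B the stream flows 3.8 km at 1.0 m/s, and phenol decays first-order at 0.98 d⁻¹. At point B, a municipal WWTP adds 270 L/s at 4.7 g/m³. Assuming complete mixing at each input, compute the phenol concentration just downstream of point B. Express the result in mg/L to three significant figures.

1.47 mg/L

2.2 µg/L = 0.0022 mg/L.
After input A: C = (0.68·0.0022 + 0.0198·8) / 0.6998 = 0.2285 mg/L.
Over the 3.8 km reach to input B (t = 3800 s = 0.04398 d), decay gives C = 0.2285·exp(−0.98·0.04398) = 0.2188 mg/L.
270 L/s = 0.27 m³/s.
After input B: C = (0.6998·0.2188 + 0.27·4.7) / 0.9698 = 1.466 mg/L.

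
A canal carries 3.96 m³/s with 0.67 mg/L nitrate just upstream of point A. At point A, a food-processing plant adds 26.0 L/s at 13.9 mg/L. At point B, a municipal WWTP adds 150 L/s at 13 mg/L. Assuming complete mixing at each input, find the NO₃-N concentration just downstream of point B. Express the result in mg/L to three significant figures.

26.0 L/s = 0.026 m³/s.
After input A: C = (3.96·0.67 + 0.026·13.9) / 3.986 = 0.7563 mg/L.
150 L/s = 0.15 m³/s.
After input B: C = (3.986·0.7563 + 0.15·13) / 4.136 = 1.2 mg/L.

1.20 mg/L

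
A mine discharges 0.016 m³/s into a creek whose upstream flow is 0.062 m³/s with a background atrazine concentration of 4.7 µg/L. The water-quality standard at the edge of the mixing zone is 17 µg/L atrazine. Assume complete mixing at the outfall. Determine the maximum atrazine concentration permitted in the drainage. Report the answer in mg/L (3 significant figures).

4.7 µg/L = 0.0047 mg/L.
17 µg/L = 0.017 mg/L.
Mass balance: 0.017·0.078 = 0.016·Cₑ + 0.062·0.0047.
Cₑ = (0.001326 − 0.0002914) / 0.016 = 0.06466 mg/L.

0.0647 mg/L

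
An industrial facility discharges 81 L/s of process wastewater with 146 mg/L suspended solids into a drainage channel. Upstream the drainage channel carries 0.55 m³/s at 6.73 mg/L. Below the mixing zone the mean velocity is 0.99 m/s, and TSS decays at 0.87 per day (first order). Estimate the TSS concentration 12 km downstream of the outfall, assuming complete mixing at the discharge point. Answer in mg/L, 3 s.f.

21.8 mg/L

81 L/s = 0.081 m³/s.
After complete mixing, C₀ = (0.081·146 + 0.55·6.73) / 0.631 = 24.61 mg/L.
Travel time t = 1.2e+04 m / 0.99 m/s = 1.212e+04 s = 0.1403 d.
C = 24.61·exp(−0.87·0.1403) = 24.61·0.8851 = 21.78 mg/L.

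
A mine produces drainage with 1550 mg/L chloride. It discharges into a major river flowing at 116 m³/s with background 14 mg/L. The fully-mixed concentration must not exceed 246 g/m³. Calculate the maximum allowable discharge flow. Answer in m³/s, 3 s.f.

20.6 m³/s

Mass balance at complete mixing: C_std·(Q_w + Q_r) = Q_w·C_e + Q_r·C_b.
Rearranging, Q_w = Q_r·(C_std − C_b)/(C_e − C_std) = 116·(246 − 14) / (1550 − 246) = 20.64 m³/s.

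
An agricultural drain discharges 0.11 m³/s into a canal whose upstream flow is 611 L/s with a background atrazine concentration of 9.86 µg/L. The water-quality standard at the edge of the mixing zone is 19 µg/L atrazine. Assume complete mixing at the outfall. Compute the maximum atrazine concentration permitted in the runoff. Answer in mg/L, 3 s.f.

611 L/s = 0.611 m³/s.
9.86 µg/L = 0.00986 mg/L.
19 µg/L = 0.019 mg/L.
Mass balance: 0.019·0.721 = 0.11·Cₑ + 0.611·0.00986.
Cₑ = (0.0137 − 0.006024) / 0.11 = 0.06977 mg/L.

0.0698 mg/L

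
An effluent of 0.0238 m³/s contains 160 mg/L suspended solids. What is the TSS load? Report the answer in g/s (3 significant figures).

3.81 g/s

Mass flux = Q·C = 0.0238 m³/s × 160 g/m³ = 3.808 g/s.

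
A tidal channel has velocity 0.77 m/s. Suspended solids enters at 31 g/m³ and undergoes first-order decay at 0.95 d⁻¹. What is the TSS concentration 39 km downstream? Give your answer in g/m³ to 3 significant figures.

Travel time t = 39 km / 0.77 m/s = 3.9e+04/0.77 = 5.065e+04 s = 0.5862 d.
First-order decay: C = 31·exp(−0.95·0.5862) = 31·0.573 = 17.76 g/m³.

17.8 g/m³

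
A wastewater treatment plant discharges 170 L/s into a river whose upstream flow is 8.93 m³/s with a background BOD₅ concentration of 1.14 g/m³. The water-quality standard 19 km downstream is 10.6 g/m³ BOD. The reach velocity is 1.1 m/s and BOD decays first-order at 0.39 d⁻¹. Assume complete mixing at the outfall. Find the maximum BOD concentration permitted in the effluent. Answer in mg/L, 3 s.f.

170 L/s = 0.17 m³/s.
Travel time to the compliance point: t = 1.9e+04/1.1 = 1.727e+04 s = 0.1999 d; decay factor exp(−0.39·0.1999) = 0.925.
So the concentration just after mixing may be at most 10.6/0.925 = 11.46 mg/L.
Mass balance: 11.46·9.1 = 0.17·Cₑ + 8.93·1.14.
Cₑ = (104.3 − 10.18) / 0.17 = 553.5 mg/L.

554 mg/L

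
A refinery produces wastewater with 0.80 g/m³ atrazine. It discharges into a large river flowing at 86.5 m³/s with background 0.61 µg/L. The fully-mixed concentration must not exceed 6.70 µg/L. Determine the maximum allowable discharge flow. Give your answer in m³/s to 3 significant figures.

0.61 µg/L = 0.00061 mg/L.
6.70 µg/L = 0.0067 mg/L.
Mass balance at complete mixing: C_std·(Q_w + Q_r) = Q_w·C_e + Q_r·C_b.
Rearranging, Q_w = Q_r·(C_std − C_b)/(C_e − C_std) = 86.5·(0.0067 − 0.00061) / (0.8 − 0.0067) = 0.664 m³/s.

0.664 m³/s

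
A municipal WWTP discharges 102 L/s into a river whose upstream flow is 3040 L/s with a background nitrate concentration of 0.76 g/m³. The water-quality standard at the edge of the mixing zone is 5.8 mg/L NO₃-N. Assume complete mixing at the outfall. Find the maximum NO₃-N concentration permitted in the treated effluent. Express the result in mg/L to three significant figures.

102 L/s = 0.102 m³/s.
3040 L/s = 3.04 m³/s.
Mass balance: 5.8·3.142 = 0.102·Cₑ + 3.04·0.76.
Cₑ = (18.22 − 2.31) / 0.102 = 156 mg/L.

156 mg/L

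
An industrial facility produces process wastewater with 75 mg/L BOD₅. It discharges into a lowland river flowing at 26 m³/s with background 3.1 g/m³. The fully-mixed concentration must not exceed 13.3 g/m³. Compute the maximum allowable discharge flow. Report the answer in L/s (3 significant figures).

4300 L/s

Mass balance at complete mixing: C_std·(Q_w + Q_r) = Q_w·C_e + Q_r·C_b.
Rearranging, Q_w = Q_r·(C_std − C_b)/(C_e − C_std) = 26·(13.3 − 3.1) / (75 − 13.3) = 4.298 m³/s.
= 4298 L/s.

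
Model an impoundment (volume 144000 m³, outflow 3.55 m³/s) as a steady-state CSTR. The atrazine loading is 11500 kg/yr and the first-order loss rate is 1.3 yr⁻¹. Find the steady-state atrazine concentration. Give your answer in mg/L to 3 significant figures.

0.102 mg/L

Outflow Q = 3.55 m³/s × 3.156e+07 s/yr = 1.12e+08 m³/yr.
Steady-state CSTR mass balance: W = Q·C + k·V·C, so C = W/(Q + kV).
Q + kV = 1.12e+08 + 1.3·144000 = 1.122e+08 m³/yr.
C = 11500/1.122e+08 = 0.0001025 kg/m³ = 0.1025 mg/L.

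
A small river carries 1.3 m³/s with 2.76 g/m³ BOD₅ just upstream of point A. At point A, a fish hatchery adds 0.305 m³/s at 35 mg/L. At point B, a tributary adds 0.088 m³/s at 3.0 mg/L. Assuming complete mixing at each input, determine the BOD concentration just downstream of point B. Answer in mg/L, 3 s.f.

8.58 mg/L

After input A: C = (1.3·2.76 + 0.305·35) / 1.605 = 8.887 mg/L.
After input B: C = (1.605·8.887 + 0.088·3) / 1.693 = 8.581 mg/L.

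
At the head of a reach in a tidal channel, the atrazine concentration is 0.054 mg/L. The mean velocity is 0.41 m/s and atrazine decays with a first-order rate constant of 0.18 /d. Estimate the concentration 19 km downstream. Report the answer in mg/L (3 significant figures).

Travel time t = 19 km / 0.41 m/s = 1.9e+04/0.41 = 4.634e+04 s = 0.5364 d.
First-order decay: C = 0.054·exp(−0.18·0.5364) = 0.054·0.908 = 0.04903 mg/L.

0.0490 mg/L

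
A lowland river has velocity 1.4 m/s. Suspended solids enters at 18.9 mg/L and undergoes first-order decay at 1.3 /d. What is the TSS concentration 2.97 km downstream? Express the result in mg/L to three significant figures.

Travel time t = 2.97 km / 1.4 m/s = 2970/1.4 = 2121 s = 0.02455 d.
First-order decay: C = 18.9·exp(−1.3·0.02455) = 18.9·0.9686 = 18.31 mg/L.

18.3 mg/L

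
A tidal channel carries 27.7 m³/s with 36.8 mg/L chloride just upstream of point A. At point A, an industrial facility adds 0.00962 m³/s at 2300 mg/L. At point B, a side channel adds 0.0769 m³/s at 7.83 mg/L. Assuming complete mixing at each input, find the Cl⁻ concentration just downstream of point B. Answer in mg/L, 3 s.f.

After input A: C = (27.7·36.8 + 0.00962·2300) / 27.71 = 37.59 mg/L.
After input B: C = (27.71·37.59 + 0.0769·7.83) / 27.79 = 37.5 mg/L.

37.5 mg/L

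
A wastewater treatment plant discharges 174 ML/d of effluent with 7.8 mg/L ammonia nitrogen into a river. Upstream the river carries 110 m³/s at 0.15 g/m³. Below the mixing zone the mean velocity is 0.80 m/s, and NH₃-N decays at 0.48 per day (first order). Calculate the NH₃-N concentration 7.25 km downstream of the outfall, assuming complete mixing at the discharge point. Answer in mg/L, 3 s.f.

174 ML/d = 2.014 m³/s.
After complete mixing, C₀ = (2.014·7.8 + 110·0.15) / 112 = 0.2875 mg/L.
Travel time t = 7250 m / 0.80 m/s = 9062 s = 0.1049 d.
C = 0.2875·exp(−0.48·0.1049) = 0.2875·0.9509 = 0.2734 mg/L.

0.273 mg/L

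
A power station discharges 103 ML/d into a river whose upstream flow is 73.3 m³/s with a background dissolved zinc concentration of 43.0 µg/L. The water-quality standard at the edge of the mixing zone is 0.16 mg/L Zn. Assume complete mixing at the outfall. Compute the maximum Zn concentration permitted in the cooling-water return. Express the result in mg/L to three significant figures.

103 ML/d = 1.192 m³/s.
43.0 µg/L = 0.043 mg/L.
Mass balance: 0.16·74.49 = 1.192·Cₑ + 73.3·0.043.
Cₑ = (11.92 − 3.152) / 1.192 = 7.354 mg/L.

7.35 mg/L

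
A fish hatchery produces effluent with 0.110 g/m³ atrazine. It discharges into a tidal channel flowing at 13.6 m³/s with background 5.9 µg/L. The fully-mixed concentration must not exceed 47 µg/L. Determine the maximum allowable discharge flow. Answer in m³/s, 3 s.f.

8.87 m³/s

5.9 µg/L = 0.0059 mg/L.
47 µg/L = 0.047 mg/L.
Mass balance at complete mixing: C_std·(Q_w + Q_r) = Q_w·C_e + Q_r·C_b.
Rearranging, Q_w = Q_r·(C_std − C_b)/(C_e − C_std) = 13.6·(0.047 − 0.0059) / (0.11 − 0.047) = 8.872 m³/s.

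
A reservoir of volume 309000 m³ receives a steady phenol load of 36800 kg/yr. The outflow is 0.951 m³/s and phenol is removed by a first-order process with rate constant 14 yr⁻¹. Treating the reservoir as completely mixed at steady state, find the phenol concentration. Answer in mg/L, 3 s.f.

Outflow Q = 0.951 m³/s × 3.156e+07 s/yr = 3.001e+07 m³/yr.
Steady-state CSTR mass balance: W = Q·C + k·V·C, so C = W/(Q + kV).
Q + kV = 3.001e+07 + 14·309000 = 3.434e+07 m³/yr.
C = 36800/3.434e+07 = 0.001072 kg/m³ = 1.072 mg/L.

1.07 mg/L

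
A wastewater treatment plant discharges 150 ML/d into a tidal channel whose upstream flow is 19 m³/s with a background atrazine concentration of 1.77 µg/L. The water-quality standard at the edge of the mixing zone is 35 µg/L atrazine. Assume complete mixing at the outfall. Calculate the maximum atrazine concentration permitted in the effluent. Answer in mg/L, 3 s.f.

0.399 mg/L

150 ML/d = 1.736 m³/s.
1.77 µg/L = 0.00177 mg/L.
35 µg/L = 0.035 mg/L.
Mass balance: 0.035·20.74 = 1.736·Cₑ + 19·0.00177.
Cₑ = (0.7258 − 0.03363) / 1.736 = 0.3987 mg/L.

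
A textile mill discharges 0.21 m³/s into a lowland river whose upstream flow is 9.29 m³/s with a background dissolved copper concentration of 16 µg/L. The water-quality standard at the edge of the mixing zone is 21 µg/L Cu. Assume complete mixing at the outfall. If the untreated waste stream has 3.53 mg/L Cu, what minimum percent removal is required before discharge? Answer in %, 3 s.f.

16 µg/L = 0.016 mg/L.
21 µg/L = 0.021 mg/L.
Mass balance: 0.021·9.5 = 0.21·Cₑ + 9.29·0.016.
Cₑ = (0.1995 − 0.1486) / 0.21 = 0.2422 mg/L.
Required removal = 1 − 0.2422/3.53 = 93.14 %.

93.1 %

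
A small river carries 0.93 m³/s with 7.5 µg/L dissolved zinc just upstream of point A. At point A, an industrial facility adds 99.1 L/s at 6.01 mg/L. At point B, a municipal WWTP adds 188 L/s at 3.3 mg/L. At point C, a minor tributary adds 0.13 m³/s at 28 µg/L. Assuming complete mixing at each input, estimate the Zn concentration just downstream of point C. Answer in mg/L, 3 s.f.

0.911 mg/L

7.5 µg/L = 0.0075 mg/L.
99.1 L/s = 0.0991 m³/s.
After input A: C = (0.93·0.0075 + 0.0991·6.01) / 1.029 = 0.5855 mg/L.
188 L/s = 0.188 m³/s.
After input B: C = (1.029·0.5855 + 0.188·3.3) / 1.217 = 1.005 mg/L.
28 µg/L = 0.028 mg/L.
After input C: C = (1.217·1.005 + 0.13·0.028) / 1.347 = 0.9106 mg/L.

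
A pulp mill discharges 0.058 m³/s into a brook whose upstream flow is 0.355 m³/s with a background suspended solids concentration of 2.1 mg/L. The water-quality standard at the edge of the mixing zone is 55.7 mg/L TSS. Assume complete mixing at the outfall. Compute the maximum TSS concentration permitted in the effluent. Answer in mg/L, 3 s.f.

Mass balance: 55.7·0.413 = 0.058·Cₑ + 0.355·2.1.
Cₑ = (23 − 0.7455) / 0.058 = 383.8 mg/L.

384 mg/L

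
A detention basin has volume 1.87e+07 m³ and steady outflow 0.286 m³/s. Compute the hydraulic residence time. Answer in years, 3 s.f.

Q = 0.286 m³/s × 3.156e+07 s/yr = 9.025e+06 m³/yr.
Hydraulic residence time τ = V/Q = 1.87e+07/9.025e+06 = 2.072 yr.

2.07 yr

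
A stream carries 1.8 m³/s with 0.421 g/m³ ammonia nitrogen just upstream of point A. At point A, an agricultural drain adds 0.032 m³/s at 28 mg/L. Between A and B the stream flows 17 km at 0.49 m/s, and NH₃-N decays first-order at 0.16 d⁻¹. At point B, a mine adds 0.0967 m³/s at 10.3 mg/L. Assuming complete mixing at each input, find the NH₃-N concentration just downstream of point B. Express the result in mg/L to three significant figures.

1.32 mg/L

After input A: C = (1.8·0.421 + 0.032·28) / 1.832 = 0.9027 mg/L.
Over the 17 km reach to input B (t = 3.469e+04 s = 0.4015 d), decay gives C = 0.9027·exp(−0.16·0.4015) = 0.8466 mg/L.
After input B: C = (1.832·0.8466 + 0.0967·10.3) / 1.929 = 1.321 mg/L.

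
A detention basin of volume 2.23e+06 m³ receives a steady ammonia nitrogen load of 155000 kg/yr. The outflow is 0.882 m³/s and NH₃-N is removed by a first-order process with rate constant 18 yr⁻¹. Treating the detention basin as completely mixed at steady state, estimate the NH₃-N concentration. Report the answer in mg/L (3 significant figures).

Outflow Q = 0.882 m³/s × 3.156e+07 s/yr = 2.783e+07 m³/yr.
Steady-state CSTR mass balance: W = Q·C + k·V·C, so C = W/(Q + kV).
Q + kV = 2.783e+07 + 18·2.23e+06 = 6.797e+07 m³/yr.
C = 155000/6.797e+07 = 0.00228 kg/m³ = 2.28 mg/L.

2.28 mg/L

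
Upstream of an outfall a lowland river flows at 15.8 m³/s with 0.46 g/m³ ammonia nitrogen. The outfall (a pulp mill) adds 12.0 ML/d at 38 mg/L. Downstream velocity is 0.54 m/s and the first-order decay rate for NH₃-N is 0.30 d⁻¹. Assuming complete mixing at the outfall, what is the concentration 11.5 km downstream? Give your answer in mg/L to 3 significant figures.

0.731 mg/L

12.0 ML/d = 0.1389 m³/s.
After complete mixing, C₀ = (0.1389·38 + 15.8·0.46) / 15.94 = 0.7871 mg/L.
Travel time t = 1.15e+04 m / 0.54 m/s = 2.13e+04 s = 0.2465 d.
C = 0.7871·exp(−0.30·0.2465) = 0.7871·0.9287 = 0.731 mg/L.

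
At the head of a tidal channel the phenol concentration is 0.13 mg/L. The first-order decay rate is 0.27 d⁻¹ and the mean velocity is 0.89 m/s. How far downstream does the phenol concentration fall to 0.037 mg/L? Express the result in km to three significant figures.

From C = C₀·e^(−kt), t = ln(C₀/C)/k = ln(0.13/0.037)/0.27 = 1.257/0.27 = 4.654 d.
Distance = v·t = 0.89 m/s × 4.021e+05 s = 3.579e+05 m = 357.9 km.

358 km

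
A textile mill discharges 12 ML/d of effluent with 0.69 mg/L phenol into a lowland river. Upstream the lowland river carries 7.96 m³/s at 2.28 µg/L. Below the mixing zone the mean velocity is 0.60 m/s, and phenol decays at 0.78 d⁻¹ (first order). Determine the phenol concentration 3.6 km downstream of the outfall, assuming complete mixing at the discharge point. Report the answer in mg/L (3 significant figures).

0.0133 mg/L

12 ML/d = 0.1389 m³/s.
2.28 µg/L = 0.00228 mg/L.
After complete mixing, C₀ = (0.1389·0.69 + 7.96·0.00228) / 8.099 = 0.01407 mg/L.
Travel time t = 3600 m / 0.60 m/s = 6000 s = 0.06944 d.
C = 0.01407·exp(−0.78·0.06944) = 0.01407·0.9473 = 0.01333 mg/L.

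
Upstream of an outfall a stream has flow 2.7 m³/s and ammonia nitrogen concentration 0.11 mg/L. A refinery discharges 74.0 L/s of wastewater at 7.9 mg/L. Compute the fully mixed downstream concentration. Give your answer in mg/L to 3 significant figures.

0.318 mg/L

74.0 L/s = 0.074 m³/s.
By mass balance at complete mixing, C = (0.074·7.9 + 2.7·0.11) / (0.074 + 2.7) = 0.8816/2.774 = 0.3178 mg/L.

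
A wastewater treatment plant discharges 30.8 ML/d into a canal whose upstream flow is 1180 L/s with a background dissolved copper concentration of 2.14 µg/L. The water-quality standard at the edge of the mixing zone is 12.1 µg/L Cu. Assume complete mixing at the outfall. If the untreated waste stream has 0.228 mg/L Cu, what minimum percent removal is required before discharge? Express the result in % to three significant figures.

80.2 %

30.8 ML/d = 0.3565 m³/s.
1180 L/s = 1.18 m³/s.
2.14 µg/L = 0.00214 mg/L.
12.1 µg/L = 0.0121 mg/L.
Mass balance: 0.0121·1.536 = 0.3565·Cₑ + 1.18·0.00214.
Cₑ = (0.01859 − 0.002525) / 0.3565 = 0.04507 mg/L.
Required removal = 1 − 0.04507/0.228 = 80.23 %.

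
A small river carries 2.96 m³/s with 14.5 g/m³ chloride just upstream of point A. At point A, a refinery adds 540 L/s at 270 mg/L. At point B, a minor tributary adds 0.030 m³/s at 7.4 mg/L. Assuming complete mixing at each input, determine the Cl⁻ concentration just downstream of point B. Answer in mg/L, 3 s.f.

540 L/s = 0.54 m³/s.
After input A: C = (2.96·14.5 + 0.54·270) / 3.5 = 53.92 mg/L.
After input B: C = (3.5·53.92 + 0.03·7.4) / 3.53 = 53.52 mg/L.

53.5 mg/L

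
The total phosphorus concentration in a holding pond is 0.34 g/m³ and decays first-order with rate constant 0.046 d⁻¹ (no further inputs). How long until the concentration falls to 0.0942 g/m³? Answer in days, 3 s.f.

27.9 d

t = ln(C₀/C)/k = ln(0.34/0.0942)/0.046 = 1.284/0.046 = 27.9 d.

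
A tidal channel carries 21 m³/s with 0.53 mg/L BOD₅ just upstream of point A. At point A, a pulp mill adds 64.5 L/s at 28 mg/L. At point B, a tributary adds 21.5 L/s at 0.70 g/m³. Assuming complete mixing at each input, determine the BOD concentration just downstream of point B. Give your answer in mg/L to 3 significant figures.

0.614 mg/L

64.5 L/s = 0.0645 m³/s.
After input A: C = (21·0.53 + 0.0645·28) / 21.06 = 0.6141 mg/L.
21.5 L/s = 0.0215 m³/s.
After input B: C = (21.06·0.6141 + 0.0215·0.7) / 21.09 = 0.6142 mg/L.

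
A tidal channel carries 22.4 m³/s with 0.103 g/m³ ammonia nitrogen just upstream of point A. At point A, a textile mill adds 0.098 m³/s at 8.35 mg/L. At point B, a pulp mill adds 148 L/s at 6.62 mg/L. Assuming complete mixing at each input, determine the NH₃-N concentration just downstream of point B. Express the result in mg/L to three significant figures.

0.181 mg/L

After input A: C = (22.4·0.103 + 0.098·8.35) / 22.5 = 0.1389 mg/L.
148 L/s = 0.148 m³/s.
After input B: C = (22.5·0.1389 + 0.148·6.62) / 22.65 = 0.1813 mg/L.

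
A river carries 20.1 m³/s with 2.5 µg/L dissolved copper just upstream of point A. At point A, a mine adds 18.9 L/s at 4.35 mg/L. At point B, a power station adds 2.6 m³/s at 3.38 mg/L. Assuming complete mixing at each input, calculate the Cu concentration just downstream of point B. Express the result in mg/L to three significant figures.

0.393 mg/L

2.5 µg/L = 0.0025 mg/L.
18.9 L/s = 0.0189 m³/s.
After input A: C = (20.1·0.0025 + 0.0189·4.35) / 20.12 = 0.006584 mg/L.
After input B: C = (20.12·0.006584 + 2.6·3.38) / 22.72 = 0.3926 mg/L.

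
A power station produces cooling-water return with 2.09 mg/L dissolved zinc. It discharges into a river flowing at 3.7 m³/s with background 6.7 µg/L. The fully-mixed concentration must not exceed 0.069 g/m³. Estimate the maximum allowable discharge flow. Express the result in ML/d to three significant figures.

6.7 µg/L = 0.0067 mg/L.
Mass balance at complete mixing: C_std·(Q_w + Q_r) = Q_w·C_e + Q_r·C_b.
Rearranging, Q_w = Q_r·(C_std − C_b)/(C_e − C_std) = 3.7·(0.069 − 0.0067) / (2.09 − 0.069) = 0.1141 m³/s.
= 9.855 ML/d.

9.85 ML/d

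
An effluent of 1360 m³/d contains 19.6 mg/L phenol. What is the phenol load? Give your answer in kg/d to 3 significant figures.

1360 m³/d = 0.01574 m³/s.
Mass flux = Q·C = 0.01574 m³/s × 19.6 g/m³ = 0.3085 g/s.
= 0.3085 g/s × 86.4 = 26.66 kg/d.

26.7 kg/d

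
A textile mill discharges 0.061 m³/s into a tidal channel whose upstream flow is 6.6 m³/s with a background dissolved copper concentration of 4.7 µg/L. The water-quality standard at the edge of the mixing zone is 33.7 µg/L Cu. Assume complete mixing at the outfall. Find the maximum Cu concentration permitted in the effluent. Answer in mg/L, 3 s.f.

4.7 µg/L = 0.0047 mg/L.
33.7 µg/L = 0.0337 mg/L.
Mass balance: 0.0337·6.661 = 0.061·Cₑ + 6.6·0.0047.
Cₑ = (0.2245 − 0.03102) / 0.061 = 3.171 mg/L.

3.17 mg/L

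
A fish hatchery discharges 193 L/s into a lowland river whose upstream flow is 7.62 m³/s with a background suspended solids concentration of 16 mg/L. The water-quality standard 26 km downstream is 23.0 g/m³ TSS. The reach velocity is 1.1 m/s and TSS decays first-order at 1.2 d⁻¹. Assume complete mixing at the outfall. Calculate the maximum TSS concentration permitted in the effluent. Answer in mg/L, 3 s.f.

193 L/s = 0.193 m³/s.
Travel time to the compliance point: t = 2.6e+04/1.1 = 2.364e+04 s = 0.2736 d; decay factor exp(−1.2·0.2736) = 0.7202.
So the concentration just after mixing may be at most 23/0.7202 = 31.94 mg/L.
Mass balance: 31.94·7.813 = 0.193·Cₑ + 7.62·16.
Cₑ = (249.5 − 121.9) / 0.193 = 661.2 mg/L.

661 mg/L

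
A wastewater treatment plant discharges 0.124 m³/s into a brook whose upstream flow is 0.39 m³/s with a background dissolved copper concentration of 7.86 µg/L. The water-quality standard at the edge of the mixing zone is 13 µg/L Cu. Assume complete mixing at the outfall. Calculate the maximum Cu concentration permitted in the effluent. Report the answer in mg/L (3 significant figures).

7.86 µg/L = 0.00786 mg/L.
13 µg/L = 0.013 mg/L.
Mass balance: 0.013·0.514 = 0.124·Cₑ + 0.39·0.00786.
Cₑ = (0.006682 − 0.003065) / 0.124 = 0.02917 mg/L.

0.0292 mg/L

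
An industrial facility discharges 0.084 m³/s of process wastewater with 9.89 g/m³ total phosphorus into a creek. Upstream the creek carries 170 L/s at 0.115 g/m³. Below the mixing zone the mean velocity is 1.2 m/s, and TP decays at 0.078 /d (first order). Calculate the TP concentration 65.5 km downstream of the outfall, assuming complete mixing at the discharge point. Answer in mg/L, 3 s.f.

3.19 mg/L

170 L/s = 0.17 m³/s.
After complete mixing, C₀ = (0.084·9.89 + 0.17·0.115) / 0.254 = 3.348 mg/L.
Travel time t = 6.55e+04 m / 1.2 m/s = 5.458e+04 s = 0.6318 d.
C = 3.348·exp(−0.078·0.6318) = 3.348·0.9519 = 3.187 mg/L.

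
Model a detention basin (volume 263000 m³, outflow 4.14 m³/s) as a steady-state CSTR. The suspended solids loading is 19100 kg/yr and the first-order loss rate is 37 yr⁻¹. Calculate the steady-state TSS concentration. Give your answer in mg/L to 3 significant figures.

Outflow Q = 4.14 m³/s × 3.156e+07 s/yr = 1.306e+08 m³/yr.
Steady-state CSTR mass balance: W = Q·C + k·V·C, so C = W/(Q + kV).
Q + kV = 1.306e+08 + 37·263000 = 1.404e+08 m³/yr.
C = 19100/1.404e+08 = 0.0001361 kg/m³ = 0.1361 mg/L.

0.136 mg/L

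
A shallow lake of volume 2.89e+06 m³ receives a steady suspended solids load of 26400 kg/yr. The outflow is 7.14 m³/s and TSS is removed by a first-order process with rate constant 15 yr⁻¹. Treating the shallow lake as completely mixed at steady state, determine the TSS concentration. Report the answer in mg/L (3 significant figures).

0.0983 mg/L

Outflow Q = 7.14 m³/s × 3.156e+07 s/yr = 2.253e+08 m³/yr.
Steady-state CSTR mass balance: W = Q·C + k·V·C, so C = W/(Q + kV).
Q + kV = 2.253e+08 + 15·2.89e+06 = 2.687e+08 m³/yr.
C = 26400/2.687e+08 = 9.826e-05 kg/m³ = 0.09826 mg/L.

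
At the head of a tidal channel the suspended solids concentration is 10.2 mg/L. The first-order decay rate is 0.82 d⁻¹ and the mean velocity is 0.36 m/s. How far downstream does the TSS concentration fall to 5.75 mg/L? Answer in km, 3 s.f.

From C = C₀·e^(−kt), t = ln(C₀/C)/k = ln(10.2/5.75)/0.82 = 0.5732/0.82 = 0.699 d.
Distance = v·t = 0.36 m/s × 6.039e+04 s = 2.174e+04 m = 21.74 km.

21.7 km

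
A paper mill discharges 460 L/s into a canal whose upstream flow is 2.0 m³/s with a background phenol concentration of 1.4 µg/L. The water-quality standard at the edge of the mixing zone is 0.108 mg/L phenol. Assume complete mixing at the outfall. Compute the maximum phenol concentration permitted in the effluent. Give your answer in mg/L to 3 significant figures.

460 L/s = 0.46 m³/s.
1.4 µg/L = 0.0014 mg/L.
Mass balance: 0.108·2.46 = 0.46·Cₑ + 2·0.0014.
Cₑ = (0.2657 − 0.0028) / 0.46 = 0.5715 mg/L.

0.571 mg/L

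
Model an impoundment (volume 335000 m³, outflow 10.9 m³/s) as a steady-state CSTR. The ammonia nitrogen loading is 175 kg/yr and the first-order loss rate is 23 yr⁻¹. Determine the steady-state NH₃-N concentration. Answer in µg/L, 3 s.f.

Outflow Q = 10.9 m³/s × 3.156e+07 s/yr = 3.44e+08 m³/yr.
Steady-state CSTR mass balance: W = Q·C + k·V·C, so C = W/(Q + kV).
Q + kV = 3.44e+08 + 23·335000 = 3.517e+08 m³/yr.
C = 175/3.517e+08 = 4.976e-07 kg/m³ = 0.0004976 mg/L = 0.4976 µg/L.

0.498 µg/L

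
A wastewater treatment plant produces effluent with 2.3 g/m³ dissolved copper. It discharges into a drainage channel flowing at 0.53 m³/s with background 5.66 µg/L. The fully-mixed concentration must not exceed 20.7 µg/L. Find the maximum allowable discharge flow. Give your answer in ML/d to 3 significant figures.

5.66 µg/L = 0.00566 mg/L.
20.7 µg/L = 0.0207 mg/L.
Mass balance at complete mixing: C_std·(Q_w + Q_r) = Q_w·C_e + Q_r·C_b.
Rearranging, Q_w = Q_r·(C_std − C_b)/(C_e − C_std) = 0.53·(0.0207 − 0.00566) / (2.3 − 0.0207) = 0.003497 m³/s.
= 0.3022 ML/d.

0.302 ML/d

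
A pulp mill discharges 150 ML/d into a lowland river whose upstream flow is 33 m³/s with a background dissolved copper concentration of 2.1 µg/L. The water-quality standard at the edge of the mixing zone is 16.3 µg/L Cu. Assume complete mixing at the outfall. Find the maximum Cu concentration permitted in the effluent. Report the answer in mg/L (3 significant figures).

0.286 mg/L

150 ML/d = 1.736 m³/s.
2.1 µg/L = 0.0021 mg/L.
16.3 µg/L = 0.0163 mg/L.
Mass balance: 0.0163·34.74 = 1.736·Cₑ + 33·0.0021.
Cₑ = (0.5662 − 0.0693) / 1.736 = 0.2862 mg/L.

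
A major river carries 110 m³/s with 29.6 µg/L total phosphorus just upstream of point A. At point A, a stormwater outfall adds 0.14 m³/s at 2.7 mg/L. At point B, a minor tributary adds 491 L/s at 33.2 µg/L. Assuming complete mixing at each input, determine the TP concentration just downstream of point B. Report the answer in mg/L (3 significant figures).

29.6 µg/L = 0.0296 mg/L.
After input A: C = (110·0.0296 + 0.14·2.7) / 110.1 = 0.03299 mg/L.
491 L/s = 0.491 m³/s.
33.2 µg/L = 0.0332 mg/L.
After input B: C = (110.1·0.03299 + 0.491·0.0332) / 110.6 = 0.033 mg/L.

0.0330 mg/L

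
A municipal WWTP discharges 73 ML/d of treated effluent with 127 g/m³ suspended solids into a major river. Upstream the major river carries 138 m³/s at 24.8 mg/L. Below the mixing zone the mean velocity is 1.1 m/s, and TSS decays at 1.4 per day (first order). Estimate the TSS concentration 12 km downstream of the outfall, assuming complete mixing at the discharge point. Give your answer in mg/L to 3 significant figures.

21.3 mg/L

73 ML/d = 0.8449 m³/s.
After complete mixing, C₀ = (0.8449·127 + 138·24.8) / 138.8 = 25.42 mg/L.
Travel time t = 1.2e+04 m / 1.1 m/s = 1.091e+04 s = 0.1263 d.
C = 25.42·exp(−1.4·0.1263) = 25.42·0.838 = 21.3 mg/L.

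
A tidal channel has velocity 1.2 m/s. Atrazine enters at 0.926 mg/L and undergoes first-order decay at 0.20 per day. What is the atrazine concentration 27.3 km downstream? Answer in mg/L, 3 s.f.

0.878 mg/L

Travel time t = 27.3 km / 1.2 m/s = 2.73e+04/1.2 = 2.275e+04 s = 0.2633 d.
First-order decay: C = 0.926·exp(−0.20·0.2633) = 0.926·0.9487 = 0.8785 mg/L.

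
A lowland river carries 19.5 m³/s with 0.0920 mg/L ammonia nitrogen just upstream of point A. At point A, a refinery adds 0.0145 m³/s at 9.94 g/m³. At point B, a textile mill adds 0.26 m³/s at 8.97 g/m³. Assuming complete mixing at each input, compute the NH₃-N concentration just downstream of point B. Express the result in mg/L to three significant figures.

0.216 mg/L

After input A: C = (19.5·0.092 + 0.0145·9.94) / 19.51 = 0.09932 mg/L.
After input B: C = (19.51·0.09932 + 0.26·8.97) / 19.77 = 0.216 mg/L.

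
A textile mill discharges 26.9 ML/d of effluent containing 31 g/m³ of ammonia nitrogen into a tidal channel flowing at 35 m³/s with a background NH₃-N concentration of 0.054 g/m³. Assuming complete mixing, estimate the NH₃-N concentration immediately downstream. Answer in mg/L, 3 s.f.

26.9 ML/d = 0.3113 m³/s.
By mass balance at complete mixing, C = (0.3113·31 + 35·0.054) / (0.3113 + 35) = 11.54/35.31 = 0.3269 mg/L.

0.327 mg/L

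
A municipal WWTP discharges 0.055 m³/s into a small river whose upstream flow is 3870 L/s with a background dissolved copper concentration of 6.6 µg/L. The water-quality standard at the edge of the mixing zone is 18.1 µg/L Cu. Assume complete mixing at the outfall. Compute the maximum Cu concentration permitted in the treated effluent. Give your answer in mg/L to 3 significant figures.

3870 L/s = 3.87 m³/s.
6.6 µg/L = 0.0066 mg/L.
18.1 µg/L = 0.0181 mg/L.
Mass balance: 0.0181·3.925 = 0.055·Cₑ + 3.87·0.0066.
Cₑ = (0.07104 − 0.02554) / 0.055 = 0.8273 mg/L.

0.827 mg/L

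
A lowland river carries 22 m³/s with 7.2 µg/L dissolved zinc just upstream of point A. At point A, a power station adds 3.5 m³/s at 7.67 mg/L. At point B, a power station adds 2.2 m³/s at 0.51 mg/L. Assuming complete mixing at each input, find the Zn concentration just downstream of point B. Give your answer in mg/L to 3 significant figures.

7.2 µg/L = 0.0072 mg/L.
After input A: C = (22·0.0072 + 3.5·7.67) / 25.5 = 1.059 mg/L.
After input B: C = (25.5·1.059 + 2.2·0.51) / 27.7 = 1.015 mg/L.

1.02 mg/L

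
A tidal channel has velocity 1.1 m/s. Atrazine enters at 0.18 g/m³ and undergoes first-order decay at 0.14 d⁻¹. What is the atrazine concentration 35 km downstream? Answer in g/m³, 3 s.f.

Travel time t = 35 km / 1.1 m/s = 3.5e+04/1.1 = 3.182e+04 s = 0.3683 d.
First-order decay: C = 0.18·exp(−0.14·0.3683) = 0.18·0.9497 = 0.171 g/m³.

0.171 g/m³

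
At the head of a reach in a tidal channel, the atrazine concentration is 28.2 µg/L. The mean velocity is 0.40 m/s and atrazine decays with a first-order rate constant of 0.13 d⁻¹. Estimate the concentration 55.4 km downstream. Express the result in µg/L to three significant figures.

22.9 µg/L

Travel time t = 55.4 km / 0.40 m/s = 5.54e+04/0.40 = 1.385e+05 s = 1.603 d.
First-order decay: C = 28.2·exp(−0.13·1.603) = 28.2·0.8119 = 22.9 µg/L.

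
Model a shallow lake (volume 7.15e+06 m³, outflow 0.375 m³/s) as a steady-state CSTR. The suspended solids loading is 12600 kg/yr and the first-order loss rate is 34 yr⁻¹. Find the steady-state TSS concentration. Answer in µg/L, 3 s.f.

49.4 µg/L

Outflow Q = 0.375 m³/s × 3.156e+07 s/yr = 1.183e+07 m³/yr.
Steady-state CSTR mass balance: W = Q·C + k·V·C, so C = W/(Q + kV).
Q + kV = 1.183e+07 + 34·7.15e+06 = 2.549e+08 m³/yr.
C = 12600/2.549e+08 = 4.942e-05 kg/m³ = 0.04942 mg/L = 49.42 µg/L.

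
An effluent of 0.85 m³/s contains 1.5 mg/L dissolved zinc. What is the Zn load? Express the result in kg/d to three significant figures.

Mass flux = Q·C = 0.85 m³/s × 1.5 g/m³ = 1.275 g/s.
= 1.275 g/s × 86.4 = 110.2 kg/d.

110 kg/d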